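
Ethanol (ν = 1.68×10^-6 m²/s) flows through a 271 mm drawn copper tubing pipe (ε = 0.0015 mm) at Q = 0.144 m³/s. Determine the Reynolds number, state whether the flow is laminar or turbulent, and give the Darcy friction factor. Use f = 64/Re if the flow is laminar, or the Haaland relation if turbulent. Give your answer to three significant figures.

Re ≈ 4.03×10^5; turbulent; f ≈ 0.0136

V = 4Q/(πD²) = 2.497 m/s
Re = VD/ν = 2.497·0.271/1.68×10^-6 = 4.03×10^5
Re > 4000 → turbulent; ε/D = 5.54×10^-6
Haaland: f = 0.01364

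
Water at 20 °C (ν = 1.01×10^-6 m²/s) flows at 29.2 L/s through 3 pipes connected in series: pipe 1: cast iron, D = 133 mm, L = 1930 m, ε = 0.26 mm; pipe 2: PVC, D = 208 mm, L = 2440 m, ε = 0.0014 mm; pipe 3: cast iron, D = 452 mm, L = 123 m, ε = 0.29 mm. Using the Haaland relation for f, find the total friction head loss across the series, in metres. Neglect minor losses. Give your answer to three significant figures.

H ≈ 85.2 m

Pipe 1: V = 2.102 m/s, Re = 2.77×10^5, ε/D = 0.00195, f = 0.02391, h_1 = f(L/D)V²/2g = 78.12 m
Pipe 2: V = 0.8593 m/s, Re = 1.77×10^5, ε/D = 6.73×10^-6, f = 0.01591, h_2 = f(L/D)V²/2g = 7.025 m
Pipe 3: V = 0.1820 m/s, Re = 8.14×10^4, ε/D = 6.42×10^-4, f = 0.02116, h_3 = f(L/D)V²/2g = 0.009718 m
Series → Q common, losses add: H = Σh = 85.15 m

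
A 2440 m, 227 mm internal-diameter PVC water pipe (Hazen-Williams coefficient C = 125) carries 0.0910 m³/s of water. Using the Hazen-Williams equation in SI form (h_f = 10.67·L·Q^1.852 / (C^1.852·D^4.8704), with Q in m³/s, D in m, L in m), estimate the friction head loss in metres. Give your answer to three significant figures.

h_f ≈ 55.0 m

h_f = 10.67·2440·0.0910^1.852 / (125^1.852·0.227^4.8704) = 55.03 m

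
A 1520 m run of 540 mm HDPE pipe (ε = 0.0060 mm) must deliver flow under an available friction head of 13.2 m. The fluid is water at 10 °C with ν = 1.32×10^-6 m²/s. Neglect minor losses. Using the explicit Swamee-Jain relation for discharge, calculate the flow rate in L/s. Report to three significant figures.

Swamee-Jain (Type II): Q = -0.965·√(gD⁵h_f/L)·ln[ε/(3.7D) + √(3.17ν²L/(gD³h_f))]
√(gD⁵h_f/L) = √(9.81·0.540⁵·13.2/1520) = 0.06254
ε/(3.7D) = 3.00×10^-6; √(3.17ν²L/(gD³h_f)) = 2.03×10^-5
Q = -0.965·0.06254·ln(2.329×10^-5) = 0.6438 m³/s
Check: V = 2.81 m/s, Re = 1.15×10^6, f = 0.01164, h_f = 13.2 m ≈ 13.2 m ✓

Q ≈ 644 L/s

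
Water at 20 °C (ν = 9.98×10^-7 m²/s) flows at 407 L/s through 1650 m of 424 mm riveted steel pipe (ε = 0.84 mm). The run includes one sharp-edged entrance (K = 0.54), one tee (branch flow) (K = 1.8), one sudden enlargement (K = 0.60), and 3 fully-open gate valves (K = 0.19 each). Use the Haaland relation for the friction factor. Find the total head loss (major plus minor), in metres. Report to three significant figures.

V = 4Q/(πD²) = 2.883 m/s; V²/2g = 0.4235 m
Re = 1.22×10^6, ε/D = 0.00198 → f = 0.02354 (Haaland)
Major: h_f = f(L/D)·V²/2g = 0.02354·3892·0.4235 = 38.80 m
Minor: ΣK = 3.51; h_m = ΣK·V²/2g = 1.486 m
Total H_L = 38.80 + 1.486 = 40.28 m

H_L ≈ 40.3 m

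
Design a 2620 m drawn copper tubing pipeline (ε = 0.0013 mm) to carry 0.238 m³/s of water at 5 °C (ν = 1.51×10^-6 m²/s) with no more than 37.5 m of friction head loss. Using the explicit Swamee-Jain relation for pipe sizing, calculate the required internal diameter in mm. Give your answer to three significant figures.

Swamee-Jain (Type III): D = 0.66·[ε^1.25·(LQ²/(gh_f))^4.75 + ν·Q^9.4·(L/(gh_f))^5.2]^0.04
LQ²/(gh_f) = 0.4034; L/(gh_f) = 7.122
Term 1 = ε^1.25·(…)^4.75 = 5.89×10^-10; Term 2 = ν·Q^9.4·(…)^5.2 = 5.65×10^-8
D = 0.66·(5.89×10^-10 + 5.65×10^-8)^0.04 = 0.3387 m = 339 mm
Check: V = 2.64 m/s, Re = 5.93×10^5, f = 0.01277, h_f = 35.1 m ≈ 37.5 m ✓

D ≈ 339 mm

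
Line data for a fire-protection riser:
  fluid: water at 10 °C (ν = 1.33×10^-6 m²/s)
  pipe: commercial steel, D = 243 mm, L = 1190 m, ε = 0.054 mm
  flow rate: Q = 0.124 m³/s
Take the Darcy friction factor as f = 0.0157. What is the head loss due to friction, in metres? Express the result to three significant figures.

h_f ≈ 28.0 m

V = 4Q/(πD²) = 4·0.124/(π·0.243²) = 2.674 m/s
h_f = f(L/D)V²/(2g) = 0.01570·(1190/0.243)·2.674²/(2·9.81) = 28.01 m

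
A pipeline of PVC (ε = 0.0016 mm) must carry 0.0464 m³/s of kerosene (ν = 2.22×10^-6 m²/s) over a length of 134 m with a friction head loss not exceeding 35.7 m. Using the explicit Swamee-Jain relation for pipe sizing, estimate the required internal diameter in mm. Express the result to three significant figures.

D ≈ 101 mm

Swamee-Jain (Type III): D = 0.66·[ε^1.25·(LQ²/(gh_f))^4.75 + ν·Q^9.4·(L/(gh_f))^5.2]^0.04
LQ²/(gh_f) = 8.238×10^-4; L/(gh_f) = 0.3826
Term 1 = ε^1.25·(…)^4.75 = 1.27×10^-22; Term 2 = ν·Q^9.4·(…)^5.2 = 4.39×10^-21
D = 0.66·(1.27×10^-22 + 4.39×10^-21)^0.04 = 0.1013 m = 101 mm
Check: V = 5.75 m/s, Re = 2.63×10^5, f = 0.01491, h_f = 33.3 m ≈ 35.7 m ✓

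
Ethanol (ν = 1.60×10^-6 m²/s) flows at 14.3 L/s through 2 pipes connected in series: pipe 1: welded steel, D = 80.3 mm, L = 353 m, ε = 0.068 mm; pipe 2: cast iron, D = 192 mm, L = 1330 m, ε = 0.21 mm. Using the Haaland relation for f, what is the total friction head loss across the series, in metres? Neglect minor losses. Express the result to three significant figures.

Pipe 1: V = 2.824 m/s, Re = 1.42×10^5, ε/D = 8.47×10^-4, f = 0.02077, h_1 = f(L/D)V²/2g = 37.11 m
Pipe 2: V = 0.4939 m/s, Re = 5.93×10^4, ε/D = 0.00109, f = 0.02349, h_2 = f(L/D)V²/2g = 2.023 m
Series → Q common, losses add: H = Σh = 39.13 m

H ≈ 39.1 m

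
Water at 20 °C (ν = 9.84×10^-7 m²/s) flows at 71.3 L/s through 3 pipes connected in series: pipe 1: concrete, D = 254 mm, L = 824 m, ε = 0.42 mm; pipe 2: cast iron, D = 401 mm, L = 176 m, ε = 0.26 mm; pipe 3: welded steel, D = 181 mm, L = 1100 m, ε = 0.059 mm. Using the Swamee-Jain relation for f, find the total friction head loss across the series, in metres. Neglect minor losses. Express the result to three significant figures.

Pipe 1: V = 1.407 m/s, Re = 3.63×10^5, ε/D = 0.00165, f = 0.02299, h_1 = f(L/D)V²/2g = 7.526 m
Pipe 2: V = 0.5646 m/s, Re = 2.30×10^5, ε/D = 6.48×10^-4, f = 0.01947, h_2 = f(L/D)V²/2g = 0.1388 m
Pipe 3: V = 2.771 m/s, Re = 5.10×10^5, ε/D = 3.26×10^-4, f = 0.01655, h_3 = f(L/D)V²/2g = 39.38 m
Series → Q common, losses add: H = Σh = 47.04 m

H ≈ 47.0 m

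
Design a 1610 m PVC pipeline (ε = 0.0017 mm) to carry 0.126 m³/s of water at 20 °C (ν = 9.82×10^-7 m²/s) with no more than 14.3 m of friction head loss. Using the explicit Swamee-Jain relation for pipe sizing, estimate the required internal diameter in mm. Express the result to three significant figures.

D ≈ 290 mm

Swamee-Jain (Type III): D = 0.66·[ε^1.25·(LQ²/(gh_f))^4.75 + ν·Q^9.4·(L/(gh_f))^5.2]^0.04
LQ²/(gh_f) = 0.1822; L/(gh_f) = 11.48
Term 1 = ε^1.25·(…)^4.75 = 1.89×10^-11; Term 2 = ν·Q^9.4·(…)^5.2 = 1.11×10^-9
D = 0.66·(1.89×10^-11 + 1.11×10^-9)^0.04 = 0.2895 m = 290 mm
Check: V = 1.91 m/s, Re = 5.64×10^5, f = 0.01291, h_f = 13.4 m ≈ 14.3 m ✓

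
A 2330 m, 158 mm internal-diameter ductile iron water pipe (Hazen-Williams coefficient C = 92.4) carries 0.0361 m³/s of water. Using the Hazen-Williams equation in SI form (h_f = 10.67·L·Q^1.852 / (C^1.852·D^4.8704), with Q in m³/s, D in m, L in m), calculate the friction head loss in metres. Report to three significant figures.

h_f = 10.67·2330·0.0361^1.852 / (92.4^1.852·0.158^4.8704) = 96.93 m

h_f ≈ 96.9 m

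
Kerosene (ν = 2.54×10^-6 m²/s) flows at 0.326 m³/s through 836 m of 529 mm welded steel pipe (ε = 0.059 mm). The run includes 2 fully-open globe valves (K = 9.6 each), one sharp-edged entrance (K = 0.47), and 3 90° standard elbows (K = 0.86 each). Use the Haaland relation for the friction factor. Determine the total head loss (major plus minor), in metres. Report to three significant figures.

V = 4Q/(πD²) = 1.483 m/s; V²/2g = 0.1121 m
Re = 3.09×10^5, ε/D = 1.12×10^-4 → f = 0.01527 (Haaland)
Major: h_f = f(L/D)·V²/2g = 0.01527·1580·0.1121 = 2.706 m
Minor: ΣK = 22.2; h_m = ΣK·V²/2g = 2.495 m
Total H_L = 2.706 + 2.495 = 5.201 m

H_L ≈ 5.20 m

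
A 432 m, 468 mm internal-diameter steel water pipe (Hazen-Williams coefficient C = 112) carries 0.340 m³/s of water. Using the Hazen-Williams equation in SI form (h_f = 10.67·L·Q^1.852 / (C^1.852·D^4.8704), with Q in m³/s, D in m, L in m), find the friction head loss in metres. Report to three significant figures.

h_f = 10.67·432·0.340^1.852 / (112^1.852·0.468^4.8704) = 4.044 m

h_f ≈ 4.04 m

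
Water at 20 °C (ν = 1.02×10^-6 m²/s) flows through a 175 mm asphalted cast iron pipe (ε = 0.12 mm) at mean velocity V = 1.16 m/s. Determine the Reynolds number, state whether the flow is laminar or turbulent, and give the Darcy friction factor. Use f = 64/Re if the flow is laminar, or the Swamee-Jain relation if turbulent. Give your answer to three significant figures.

Re ≈ 1.99×10^5; turbulent; f ≈ 0.0199

Re = VD/ν = 1.160·0.175/1.02×10^-6 = 1.99×10^5
Re > 4000 → turbulent; ε/D = 6.86×10^-4
Swamee-Jain: f = 0.01986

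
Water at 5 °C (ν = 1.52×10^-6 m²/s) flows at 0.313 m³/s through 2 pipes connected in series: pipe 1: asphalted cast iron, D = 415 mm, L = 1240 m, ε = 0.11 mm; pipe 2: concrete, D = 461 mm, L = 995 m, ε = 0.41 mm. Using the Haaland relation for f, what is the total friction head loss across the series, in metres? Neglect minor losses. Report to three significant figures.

H ≈ 20.3 m

Pipe 1: V = 2.314 m/s, Re = 6.32×10^5, ε/D = 2.65×10^-4, f = 0.01563, h_1 = f(L/D)V²/2g = 12.75 m
Pipe 2: V = 1.875 m/s, Re = 5.69×10^5, ε/D = 8.89×10^-4, f = 0.01963, h_2 = f(L/D)V²/2g = 7.592 m
Series → Q common, losses add: H = Σh = 20.34 m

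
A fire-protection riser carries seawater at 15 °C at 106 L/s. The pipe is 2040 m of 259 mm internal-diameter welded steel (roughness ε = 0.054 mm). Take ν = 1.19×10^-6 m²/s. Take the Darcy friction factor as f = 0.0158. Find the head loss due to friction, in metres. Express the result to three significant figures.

h_f ≈ 25.7 m

V = 4Q/(πD²) = 4·0.106/(π·0.259²) = 2.012 m/s
h_f = f(L/D)V²/(2g) = 0.01580·(2040/0.259)·2.012²/(2·9.81) = 25.68 m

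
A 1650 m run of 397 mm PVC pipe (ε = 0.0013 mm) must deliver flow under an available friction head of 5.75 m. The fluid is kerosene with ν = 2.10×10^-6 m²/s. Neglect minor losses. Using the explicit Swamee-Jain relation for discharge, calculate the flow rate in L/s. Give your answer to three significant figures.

Q ≈ 167 L/s

Swamee-Jain (Type II): Q = -0.965·√(gD⁵h_f/L)·ln[ε/(3.7D) + √(3.17ν²L/(gD³h_f))]
√(gD⁵h_f/L) = √(9.81·0.397⁵·5.75/1650) = 0.01836
ε/(3.7D) = 8.85×10^-7; √(3.17ν²L/(gD³h_f)) = 8.08×10^-5
Q = -0.965·0.01836·ln(8.173×10^-5) = 0.1668 m³/s
Check: V = 1.35 m/s, Re = 2.55×10^5, f = 0.01486, h_f = 5.71 m ≈ 5.75 m ✓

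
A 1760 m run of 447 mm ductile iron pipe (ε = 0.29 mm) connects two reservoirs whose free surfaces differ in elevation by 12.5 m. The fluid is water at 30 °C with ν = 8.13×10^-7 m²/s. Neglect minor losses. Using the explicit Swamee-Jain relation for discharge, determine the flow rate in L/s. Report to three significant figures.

Q ≈ 291 L/s

Swamee-Jain (Type II): Q = -0.965·√(gD⁵h_f/L)·ln[ε/(3.7D) + √(3.17ν²L/(gD³h_f))]
√(gD⁵h_f/L) = √(9.81·0.447⁵·12.5/1760) = 0.03526
ε/(3.7D) = 1.75×10^-4; √(3.17ν²L/(gD³h_f)) = 1.83×10^-5
Q = -0.965·0.03526·ln(1.937×10^-4) = 0.2909 m³/s
Check: V = 1.85 m/s, Re = 1.02×10^6, f = 0.01822, h_f = 12.6 m ≈ 12.5 m ✓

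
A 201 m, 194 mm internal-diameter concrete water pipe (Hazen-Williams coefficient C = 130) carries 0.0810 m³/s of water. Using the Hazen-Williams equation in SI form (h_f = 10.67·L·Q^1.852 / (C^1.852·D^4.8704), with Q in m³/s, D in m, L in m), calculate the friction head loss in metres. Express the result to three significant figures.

h_f = 10.67·201·0.0810^1.852 / (130^1.852·0.194^4.8704) = 7.304 m

h_f ≈ 7.30 m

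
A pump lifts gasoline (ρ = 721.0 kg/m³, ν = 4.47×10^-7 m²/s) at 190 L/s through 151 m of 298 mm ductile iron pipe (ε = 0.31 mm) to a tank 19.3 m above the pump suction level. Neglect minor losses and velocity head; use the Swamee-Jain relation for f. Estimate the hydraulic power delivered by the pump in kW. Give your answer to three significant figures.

P_hyd ≈ 31.1 kW

V = 4Q/(πD²) = 2.724 m/s; Re = 1.82×10^6; ε/D = 0.00104; f = 0.02005
h_f = f(L/D)V²/2g = 3.843 m
Total head H = z + h_f = 19.3 + 3.843 = 23.14 m
P_hyd = ρgQH = 721.0·9.81·0.190·23.14 = 31.10 kW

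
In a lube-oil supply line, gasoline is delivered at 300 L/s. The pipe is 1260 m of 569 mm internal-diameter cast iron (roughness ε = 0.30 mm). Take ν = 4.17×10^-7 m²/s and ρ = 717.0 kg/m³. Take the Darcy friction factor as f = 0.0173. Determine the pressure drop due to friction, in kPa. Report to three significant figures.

Δp ≈ 19.1 kPa

V = 4Q/(πD²) = 4·0.300/(π·0.569²) = 1.180 m/s
h_f = f(L/D)V²/(2g) = 0.01730·(1260/0.569)·1.180²/(2·9.81) = 2.718 m
Δp = ρg·h_f = 717.0·9.81·2.718 = 19.12 kPa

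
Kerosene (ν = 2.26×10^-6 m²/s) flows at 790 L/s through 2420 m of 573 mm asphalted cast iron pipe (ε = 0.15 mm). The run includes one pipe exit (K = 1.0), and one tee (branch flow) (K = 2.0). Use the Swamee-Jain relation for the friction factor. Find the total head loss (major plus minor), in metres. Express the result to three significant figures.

V = 4Q/(πD²) = 3.064 m/s; V²/2g = 0.4784 m
Re = 7.77×10^5, ε/D = 2.62×10^-4 → f = 0.01561 (Swamee-Jain)
Major: h_f = f(L/D)·V²/2g = 0.01561·4223·0.4784 = 31.53 m
Minor: ΣK = 3.00; h_m = ΣK·V²/2g = 1.435 m
Total H_L = 31.53 + 1.435 = 32.96 m

H_L ≈ 33.0 m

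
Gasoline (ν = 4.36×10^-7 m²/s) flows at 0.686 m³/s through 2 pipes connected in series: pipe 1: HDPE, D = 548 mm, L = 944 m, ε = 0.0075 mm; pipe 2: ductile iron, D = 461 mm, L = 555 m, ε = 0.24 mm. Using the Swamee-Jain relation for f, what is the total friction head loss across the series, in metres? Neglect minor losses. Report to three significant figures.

H ≈ 25.2 m

Pipe 1: V = 2.909 m/s, Re = 3.66×10^6, ε/D = 1.37×10^-5, f = 0.01014, h_1 = f(L/D)V²/2g = 7.530 m
Pipe 2: V = 4.110 m/s, Re = 4.35×10^6, ε/D = 5.21×10^-4, f = 0.01701, h_2 = f(L/D)V²/2g = 17.63 m
Series → Q common, losses add: H = Σh = 25.16 m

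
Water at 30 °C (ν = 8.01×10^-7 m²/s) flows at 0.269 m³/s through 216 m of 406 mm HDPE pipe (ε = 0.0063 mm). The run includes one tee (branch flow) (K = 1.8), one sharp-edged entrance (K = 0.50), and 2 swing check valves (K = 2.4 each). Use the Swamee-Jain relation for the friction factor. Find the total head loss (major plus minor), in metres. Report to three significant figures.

V = 4Q/(πD²) = 2.078 m/s; V²/2g = 0.2201 m
Re = 1.05×10^6, ε/D = 1.55×10^-5 → f = 0.01189 (Swamee-Jain)
Major: h_f = f(L/D)·V²/2g = 0.01189·532.0·0.2201 = 1.392 m
Minor: ΣK = 7.10; h_m = ΣK·V²/2g = 1.562 m
Total H_L = 1.392 + 1.562 = 2.955 m

H_L ≈ 2.95 m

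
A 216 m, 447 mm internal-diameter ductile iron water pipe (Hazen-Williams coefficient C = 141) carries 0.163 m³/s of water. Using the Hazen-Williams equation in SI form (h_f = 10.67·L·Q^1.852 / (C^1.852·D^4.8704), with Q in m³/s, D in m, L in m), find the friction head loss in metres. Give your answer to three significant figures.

h_f = 10.67·216·0.163^1.852 / (141^1.852·0.447^4.8704) = 0.4230 m

h_f ≈ 0.423 m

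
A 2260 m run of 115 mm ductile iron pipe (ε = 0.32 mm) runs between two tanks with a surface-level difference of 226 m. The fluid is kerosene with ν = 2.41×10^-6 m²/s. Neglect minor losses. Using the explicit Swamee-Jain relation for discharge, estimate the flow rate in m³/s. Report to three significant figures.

Q ≈ 0.0302 m³/s

Swamee-Jain (Type II): Q = -0.965·√(gD⁵h_f/L)·ln[ε/(3.7D) + √(3.17ν²L/(gD³h_f))]
√(gD⁵h_f/L) = √(9.81·0.115⁵·226/2260) = 0.004442
ε/(3.7D) = 7.52×10^-4; √(3.17ν²L/(gD³h_f)) = 1.11×10^-4
Q = -0.965·0.004442·ln(8.631×10^-4) = 0.03024 m³/s
Check: V = 2.91 m/s, Re = 1.39×10^5, f = 0.02684, h_f = 228 m ≈ 226 m ✓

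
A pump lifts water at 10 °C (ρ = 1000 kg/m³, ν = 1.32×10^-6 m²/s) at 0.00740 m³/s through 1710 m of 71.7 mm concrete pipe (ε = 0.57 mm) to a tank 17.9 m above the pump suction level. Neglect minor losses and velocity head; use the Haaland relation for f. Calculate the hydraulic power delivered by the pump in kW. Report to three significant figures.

V = 4Q/(πD²) = 1.833 m/s; Re = 9.96×10^4; ε/D = 0.00795; f = 0.03584
h_f = f(L/D)V²/2g = 146.3 m
Total head H = z + h_f = 17.9 + 146.3 = 164.2 m
P_hyd = ρgQH = 1000·9.81·0.00740·164.2 = 11.92 kW

P_hyd ≈ 11.9 kW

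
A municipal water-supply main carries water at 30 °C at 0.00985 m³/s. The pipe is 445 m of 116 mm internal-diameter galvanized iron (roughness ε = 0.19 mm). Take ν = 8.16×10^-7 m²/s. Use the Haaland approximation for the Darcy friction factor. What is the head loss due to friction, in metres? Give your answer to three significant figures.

V = 4Q/(πD²) = 4·0.00985/(π·0.116²) = 0.9320 m/s
Re = VD/ν = 0.9320·0.116/8.16×10^-7 = 1.32×10^5 → turbulent
ε/D = 0.19/116 = 0.00164
Haaland: f = 0.02359
h_f = f(L/D)V²/(2g) = 0.02359·(445/0.116)·0.9320²/(2·9.81) = 4.006 m

h_f ≈ 4.01 m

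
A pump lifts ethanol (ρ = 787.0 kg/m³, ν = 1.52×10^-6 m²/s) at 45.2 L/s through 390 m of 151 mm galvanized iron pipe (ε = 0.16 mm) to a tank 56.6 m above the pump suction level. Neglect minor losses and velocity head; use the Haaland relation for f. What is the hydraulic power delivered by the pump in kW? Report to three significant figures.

V = 4Q/(πD²) = 2.524 m/s; Re = 2.51×10^5; ε/D = 0.00106; f = 0.02092
h_f = f(L/D)V²/2g = 17.55 m
Total head H = z + h_f = 56.6 + 17.55 = 74.15 m
P_hyd = ρgQH = 787.0·9.81·0.0452·74.15 = 25.87 kW

P_hyd ≈ 25.9 kW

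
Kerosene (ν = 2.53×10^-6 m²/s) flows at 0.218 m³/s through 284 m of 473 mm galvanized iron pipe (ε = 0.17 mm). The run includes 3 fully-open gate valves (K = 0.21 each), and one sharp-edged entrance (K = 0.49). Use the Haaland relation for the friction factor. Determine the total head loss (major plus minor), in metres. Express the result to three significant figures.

V = 4Q/(πD²) = 1.241 m/s; V²/2g = 0.07845 m
Re = 2.32×10^5, ε/D = 3.59×10^-4 → f = 0.01760 (Haaland)
Major: h_f = f(L/D)·V²/2g = 0.01760·600.4·0.07845 = 0.8290 m
Minor: ΣK = 1.12; h_m = ΣK·V²/2g = 0.08786 m
Total H_L = 0.8290 + 0.08786 = 0.9168 m

H_L ≈ 0.917 m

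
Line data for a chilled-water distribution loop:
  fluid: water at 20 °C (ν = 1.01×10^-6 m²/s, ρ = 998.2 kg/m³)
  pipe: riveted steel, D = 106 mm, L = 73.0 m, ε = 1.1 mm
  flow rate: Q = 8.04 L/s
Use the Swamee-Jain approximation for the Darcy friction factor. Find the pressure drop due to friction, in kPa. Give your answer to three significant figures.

Δp ≈ 11.2 kPa

V = 4Q/(πD²) = 4·0.00804/(π·0.106²) = 0.9111 m/s
Re = VD/ν = 0.9111·0.106/1.01×10^-6 = 9.56×10^4 → turbulent
ε/D = 1.1/106 = 0.0104
Swamee-Jain: f = 0.03925
h_f = f(L/D)V²/(2g) = 0.03925·(73.0/0.106)·0.9111²/(2·9.81) = 1.144 m
Δp = ρg·h_f = 998.2·9.81·1.144 = 11.20 kPa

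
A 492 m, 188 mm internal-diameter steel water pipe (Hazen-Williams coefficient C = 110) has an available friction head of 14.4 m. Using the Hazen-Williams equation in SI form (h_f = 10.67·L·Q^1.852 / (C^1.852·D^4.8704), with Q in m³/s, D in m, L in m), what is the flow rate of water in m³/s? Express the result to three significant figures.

Rearranging: Q = [h_f·C^1.852·D^4.8704 / (10.67·L)]^(1/1.852)
Q = [14.4·110^1.852·0.188^4.8704 / (10.67·492)]^0.540 = 0.05615 m³/s

Q ≈ 0.0561 m³/s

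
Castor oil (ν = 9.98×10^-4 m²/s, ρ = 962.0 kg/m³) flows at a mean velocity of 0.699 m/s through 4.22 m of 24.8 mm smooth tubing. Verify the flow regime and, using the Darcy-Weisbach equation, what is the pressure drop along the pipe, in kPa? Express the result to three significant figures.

Δp ≈ 147 kPa

Re = VD/ν = 0.699·0.02480/9.98×10^-4 = 17.4 → laminar (Re < 2300)
f = 64/Re = 3.685
h_f = f(L/D)V²/(2g) = 3.685·(4.22/0.02480)·0.699²/(2·9.81) = 15.61 m
Δp = ρg·h_f = 962.0·9.81·15.61 = 147.3 kPa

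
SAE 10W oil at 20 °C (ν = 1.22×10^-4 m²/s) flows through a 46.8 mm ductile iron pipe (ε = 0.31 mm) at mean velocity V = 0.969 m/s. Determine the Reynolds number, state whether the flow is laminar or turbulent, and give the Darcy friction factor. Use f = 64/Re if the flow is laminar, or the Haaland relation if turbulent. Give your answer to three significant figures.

Re = VD/ν = 0.9690·0.0468/1.22×10^-4 = 372
Re < 2300 → laminar → f = 64/Re = 0.1722

Re ≈ 372; laminar; f = 64/Re ≈ 0.172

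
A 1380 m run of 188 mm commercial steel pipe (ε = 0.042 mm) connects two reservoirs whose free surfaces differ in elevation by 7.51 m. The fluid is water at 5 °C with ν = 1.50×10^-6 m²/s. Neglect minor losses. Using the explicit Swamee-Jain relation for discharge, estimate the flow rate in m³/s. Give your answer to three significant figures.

Swamee-Jain (Type II): Q = -0.965·√(gD⁵h_f/L)·ln[ε/(3.7D) + √(3.17ν²L/(gD³h_f))]
√(gD⁵h_f/L) = √(9.81·0.188⁵·7.51/1380) = 0.003541
ε/(3.7D) = 6.04×10^-5; √(3.17ν²L/(gD³h_f)) = 1.42×10^-4
Q = -0.965·0.003541·ln(2.022×10^-4) = 0.02907 m³/s
Check: V = 1.05 m/s, Re = 1.31×10^5, f = 0.01833, h_f = 7.52 m ≈ 7.51 m ✓

Q ≈ 0.0291 m³/s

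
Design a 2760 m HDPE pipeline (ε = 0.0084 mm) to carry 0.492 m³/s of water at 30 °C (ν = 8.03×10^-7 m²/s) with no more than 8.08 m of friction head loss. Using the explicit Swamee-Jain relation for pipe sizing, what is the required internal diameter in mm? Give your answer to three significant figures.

Swamee-Jain (Type III): D = 0.66·[ε^1.25·(LQ²/(gh_f))^4.75 + ν·Q^9.4·(L/(gh_f))^5.2]^0.04
LQ²/(gh_f) = 8.429; L/(gh_f) = 34.82
Term 1 = ε^1.25·(…)^4.75 = 0.0113; Term 2 = ν·Q^9.4·(…)^5.2 = 0.106
D = 0.66·(0.0113 + 0.106)^0.04 = 0.6058 m = 606 mm
Check: V = 1.71 m/s, Re = 1.29×10^6, f = 0.01152, h_f = 7.79 m ≈ 8.08 m ✓

D ≈ 606 mm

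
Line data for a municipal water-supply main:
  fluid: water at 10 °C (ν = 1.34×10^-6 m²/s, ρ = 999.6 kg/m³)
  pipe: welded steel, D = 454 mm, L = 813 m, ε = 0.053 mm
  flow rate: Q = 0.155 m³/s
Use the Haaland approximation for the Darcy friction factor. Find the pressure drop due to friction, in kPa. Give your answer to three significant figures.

V = 4Q/(πD²) = 4·0.155/(π·0.454²) = 0.9575 m/s
Re = VD/ν = 0.9575·0.454/1.34×10^-6 = 3.24×10^5 → turbulent
ε/D = 0.053/454 = 1.17×10^-4
Haaland: f = 0.01522
h_f = f(L/D)V²/(2g) = 0.01522·(813/0.454)·0.9575²/(2·9.81) = 1.273 m
Δp = ρg·h_f = 999.6·9.81·1.273 = 12.49 kPa

Δp ≈ 12.5 kPa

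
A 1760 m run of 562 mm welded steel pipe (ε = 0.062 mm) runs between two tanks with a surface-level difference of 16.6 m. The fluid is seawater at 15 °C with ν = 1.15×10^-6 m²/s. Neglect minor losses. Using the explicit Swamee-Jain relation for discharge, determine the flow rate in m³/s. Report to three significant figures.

Swamee-Jain (Type II): Q = -0.965·√(gD⁵h_f/L)·ln[ε/(3.7D) + √(3.17ν²L/(gD³h_f))]
√(gD⁵h_f/L) = √(9.81·0.562⁵·16.6/1760) = 0.07202
ε/(3.7D) = 2.98×10^-5; √(3.17ν²L/(gD³h_f)) = 1.60×10^-5
Q = -0.965·0.07202·ln(4.579×10^-5) = 0.6944 m³/s
Check: V = 2.80 m/s, Re = 1.37×10^6, f = 0.01335, h_f = 16.7 m ≈ 16.6 m ✓

Q ≈ 0.694 m³/s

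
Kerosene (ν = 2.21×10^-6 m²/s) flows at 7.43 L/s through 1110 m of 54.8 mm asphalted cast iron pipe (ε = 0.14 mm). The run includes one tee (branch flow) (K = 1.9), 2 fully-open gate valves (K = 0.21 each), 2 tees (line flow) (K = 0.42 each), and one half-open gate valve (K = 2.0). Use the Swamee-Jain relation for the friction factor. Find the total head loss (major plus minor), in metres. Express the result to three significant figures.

V = 4Q/(πD²) = 3.150 m/s; V²/2g = 0.5058 m
Re = 7.81×10^4, ε/D = 0.00255 → f = 0.02710 (Swamee-Jain)
Major: h_f = f(L/D)·V²/2g = 0.02710·20255·0.5058 = 277.6 m
Minor: ΣK = 5.16; h_m = ΣK·V²/2g = 2.610 m
Total H_L = 277.6 + 2.610 = 280.2 m

H_L ≈ 280 m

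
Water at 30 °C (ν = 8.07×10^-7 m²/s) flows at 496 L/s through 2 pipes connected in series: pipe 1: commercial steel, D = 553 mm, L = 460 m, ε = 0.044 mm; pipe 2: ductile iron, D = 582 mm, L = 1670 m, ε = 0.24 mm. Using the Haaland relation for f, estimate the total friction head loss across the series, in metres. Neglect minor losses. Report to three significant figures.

H ≈ 10.6 m

Pipe 1: V = 2.065 m/s, Re = 1.42×10^6, ε/D = 7.96×10^-5, f = 0.01265, h_1 = f(L/D)V²/2g = 2.286 m
Pipe 2: V = 1.864 m/s, Re = 1.34×10^6, ε/D = 4.12×10^-4, f = 0.01641, h_2 = f(L/D)V²/2g = 8.344 m
Series → Q common, losses add: H = Σh = 10.63 m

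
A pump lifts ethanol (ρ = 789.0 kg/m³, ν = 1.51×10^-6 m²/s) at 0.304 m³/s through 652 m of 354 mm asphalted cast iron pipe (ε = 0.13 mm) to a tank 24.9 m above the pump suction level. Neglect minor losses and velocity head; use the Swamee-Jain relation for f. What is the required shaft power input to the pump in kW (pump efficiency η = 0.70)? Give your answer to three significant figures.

V = 4Q/(πD²) = 3.089 m/s; Re = 7.24×10^5; ε/D = 3.67×10^-4; f = 0.01655
h_f = f(L/D)V²/2g = 14.82 m
Total head H = z + h_f = 24.9 + 14.82 = 39.72 m
P_hyd = ρgQH = 789.0·9.81·0.304·39.72 = 93.46 kW
P_shaft = P_hyd/η = 93.46/0.70 = 133.5 kW

P_shaft ≈ 134 kW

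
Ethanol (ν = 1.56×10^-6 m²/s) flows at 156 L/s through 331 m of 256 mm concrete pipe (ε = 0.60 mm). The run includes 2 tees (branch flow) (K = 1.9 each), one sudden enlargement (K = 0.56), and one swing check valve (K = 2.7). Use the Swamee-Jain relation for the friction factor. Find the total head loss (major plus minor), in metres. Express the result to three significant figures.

H_L ≈ 18.4 m

V = 4Q/(πD²) = 3.031 m/s; V²/2g = 0.4682 m
Re = 4.97×10^5, ε/D = 0.00234 → f = 0.02488 (Swamee-Jain)
Major: h_f = f(L/D)·V²/2g = 0.02488·1293·0.4682 = 15.06 m
Minor: ΣK = 7.06; h_m = ΣK·V²/2g = 3.305 m
Total H_L = 15.06 + 3.305 = 18.37 m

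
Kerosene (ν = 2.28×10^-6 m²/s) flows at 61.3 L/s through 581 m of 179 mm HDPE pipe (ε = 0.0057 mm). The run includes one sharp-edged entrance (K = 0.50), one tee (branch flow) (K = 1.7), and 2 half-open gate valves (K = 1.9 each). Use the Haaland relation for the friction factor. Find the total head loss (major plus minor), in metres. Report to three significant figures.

V = 4Q/(πD²) = 2.436 m/s; V²/2g = 0.3024 m
Re = 1.91×10^5, ε/D = 3.18×10^-5 → f = 0.01583 (Haaland)
Major: h_f = f(L/D)·V²/2g = 0.01583·3246·0.3024 = 15.54 m
Minor: ΣK = 6.00; h_m = ΣK·V²/2g = 1.815 m
Total H_L = 15.54 + 1.815 = 17.36 m

H_L ≈ 17.4 m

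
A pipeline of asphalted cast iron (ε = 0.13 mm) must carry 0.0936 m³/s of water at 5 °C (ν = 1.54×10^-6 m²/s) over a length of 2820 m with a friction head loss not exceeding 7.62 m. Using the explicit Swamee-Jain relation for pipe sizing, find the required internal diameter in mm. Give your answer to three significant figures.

Swamee-Jain (Type III): D = 0.66·[ε^1.25·(LQ²/(gh_f))^4.75 + ν·Q^9.4·(L/(gh_f))^5.2]^0.04
LQ²/(gh_f) = 0.3305; L/(gh_f) = 37.72
Term 1 = ε^1.25·(…)^4.75 = 7.22×10^-8; Term 2 = ν·Q^9.4·(…)^5.2 = 5.20×10^-8
D = 0.66·(7.22×10^-8 + 5.20×10^-8)^0.04 = 0.3494 m = 349 mm
Check: V = 0.976 m/s, Re = 2.21×10^5, f = 0.01804, h_f = 7.07 m ≈ 7.62 m ✓

D ≈ 349 mm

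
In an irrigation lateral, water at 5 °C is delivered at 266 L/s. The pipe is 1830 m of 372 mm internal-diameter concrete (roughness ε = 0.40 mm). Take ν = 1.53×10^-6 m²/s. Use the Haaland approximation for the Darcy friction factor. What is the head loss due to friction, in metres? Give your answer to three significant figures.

V = 4Q/(πD²) = 4·0.266/(π·0.372²) = 2.447 m/s
Re = VD/ν = 2.447·0.372/1.53×10^-6 = 5.95×10^5 → turbulent
ε/D = 0.40/372 = 0.00108
Haaland: f = 0.02045
h_f = f(L/D)V²/(2g) = 0.02045·(1830/0.372)·2.447²/(2·9.81) = 30.71 m

h_f ≈ 30.7 m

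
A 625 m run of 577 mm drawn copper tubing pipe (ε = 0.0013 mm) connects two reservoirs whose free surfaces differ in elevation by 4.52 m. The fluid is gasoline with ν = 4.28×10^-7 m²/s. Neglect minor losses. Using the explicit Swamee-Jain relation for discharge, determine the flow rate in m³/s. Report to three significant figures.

Q ≈ 0.770 m³/s

Swamee-Jain (Type II): Q = -0.965·√(gD⁵h_f/L)·ln[ε/(3.7D) + √(3.17ν²L/(gD³h_f))]
√(gD⁵h_f/L) = √(9.81·0.577⁵·4.52/625) = 0.06736
ε/(3.7D) = 6.09×10^-7; √(3.17ν²L/(gD³h_f)) = 6.53×10^-6
Q = -0.965·0.06736·ln(7.136×10^-6) = 0.7703 m³/s
Check: V = 2.95 m/s, Re = 3.97×10^6, f = 0.009456, h_f = 4.53 m ≈ 4.52 m ✓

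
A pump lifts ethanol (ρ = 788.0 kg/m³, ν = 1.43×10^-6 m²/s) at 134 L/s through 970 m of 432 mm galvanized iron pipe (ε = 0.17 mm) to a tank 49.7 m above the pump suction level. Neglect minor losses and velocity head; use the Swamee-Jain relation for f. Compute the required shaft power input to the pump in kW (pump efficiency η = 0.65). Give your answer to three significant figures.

P_shaft ≈ 81.9 kW

V = 4Q/(πD²) = 0.9142 m/s; Re = 2.76×10^5; ε/D = 3.94×10^-4; f = 0.01781
h_f = f(L/D)V²/2g = 1.703 m
Total head H = z + h_f = 49.7 + 1.703 = 51.40 m
P_hyd = ρgQH = 788.0·9.81·0.134·51.40 = 53.25 kW
P_shaft = P_hyd/η = 53.25/0.65 = 81.92 kW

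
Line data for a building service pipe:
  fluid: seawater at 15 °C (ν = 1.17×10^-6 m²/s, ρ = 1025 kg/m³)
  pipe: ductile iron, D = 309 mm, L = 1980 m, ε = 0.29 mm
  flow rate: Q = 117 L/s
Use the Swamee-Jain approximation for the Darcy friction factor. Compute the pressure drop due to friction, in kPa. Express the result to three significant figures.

Δp ≈ 162 kPa

V = 4Q/(πD²) = 4·0.117/(π·0.309²) = 1.560 m/s
Re = VD/ν = 1.560·0.309/1.17×10^-6 = 4.12×10^5 → turbulent
ε/D = 0.29/309 = 9.39×10^-4
Swamee-Jain: f = 0.02022
h_f = f(L/D)V²/(2g) = 0.02022·(1980/0.309)·1.560²/(2·9.81) = 16.07 m
Δp = ρg·h_f = 1025·9.81·16.07 = 161.6 kPa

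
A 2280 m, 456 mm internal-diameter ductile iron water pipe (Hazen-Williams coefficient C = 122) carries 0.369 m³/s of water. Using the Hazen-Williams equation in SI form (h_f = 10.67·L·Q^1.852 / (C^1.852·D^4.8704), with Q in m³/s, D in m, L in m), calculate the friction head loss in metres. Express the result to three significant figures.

h_f ≈ 24.1 m

h_f = 10.67·2280·0.369^1.852 / (122^1.852·0.456^4.8704) = 24.06 m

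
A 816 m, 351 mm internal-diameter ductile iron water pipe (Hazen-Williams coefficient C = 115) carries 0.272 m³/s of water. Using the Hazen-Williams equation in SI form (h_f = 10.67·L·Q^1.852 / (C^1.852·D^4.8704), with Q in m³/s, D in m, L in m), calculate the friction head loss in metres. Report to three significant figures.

h_f ≈ 19.5 m

h_f = 10.67·816·0.272^1.852 / (115^1.852·0.351^4.8704) = 19.53 m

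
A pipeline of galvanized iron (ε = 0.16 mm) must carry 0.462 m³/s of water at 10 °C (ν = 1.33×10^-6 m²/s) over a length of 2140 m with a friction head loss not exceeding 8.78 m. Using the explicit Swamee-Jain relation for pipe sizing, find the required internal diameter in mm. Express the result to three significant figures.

Swamee-Jain (Type III): D = 0.66·[ε^1.25·(LQ²/(gh_f))^4.75 + ν·Q^9.4·(L/(gh_f))^5.2]^0.04
LQ²/(gh_f) = 5.303; L/(gh_f) = 24.85
Term 1 = ε^1.25·(…)^4.75 = 0.0497; Term 2 = ν·Q^9.4·(…)^5.2 = 0.0169
D = 0.66·(0.0497 + 0.0169)^0.04 = 0.5922 m = 592 mm
Check: V = 1.68 m/s, Re = 7.47×10^5, f = 0.01572, h_f = 8.14 m ≈ 8.78 m ✓

D ≈ 592 mm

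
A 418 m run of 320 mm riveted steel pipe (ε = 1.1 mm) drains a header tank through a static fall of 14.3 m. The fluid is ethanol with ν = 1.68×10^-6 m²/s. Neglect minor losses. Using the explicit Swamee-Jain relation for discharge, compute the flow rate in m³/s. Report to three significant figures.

Swamee-Jain (Type II): Q = -0.965·√(gD⁵h_f/L)·ln[ε/(3.7D) + √(3.17ν²L/(gD³h_f))]
√(gD⁵h_f/L) = √(9.81·0.320⁵·14.3/418) = 0.03356
ε/(3.7D) = 9.29×10^-4; √(3.17ν²L/(gD³h_f)) = 2.85×10^-5
Q = -0.965·0.03356·ln(9.576×10^-4) = 0.2251 m³/s
Check: V = 2.80 m/s, Re = 5.33×10^5, f = 0.02753, h_f = 14.4 m ≈ 14.3 m ✓

Q ≈ 0.225 m³/s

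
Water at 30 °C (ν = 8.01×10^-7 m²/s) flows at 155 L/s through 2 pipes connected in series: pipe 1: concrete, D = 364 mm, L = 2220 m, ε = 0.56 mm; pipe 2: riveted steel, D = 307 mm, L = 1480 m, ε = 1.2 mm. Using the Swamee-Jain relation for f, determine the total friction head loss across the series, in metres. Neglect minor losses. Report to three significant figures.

H ≈ 46.0 m

Pipe 1: V = 1.489 m/s, Re = 6.77×10^5, ε/D = 0.00154, f = 0.02230, h_1 = f(L/D)V²/2g = 15.38 m
Pipe 2: V = 2.094 m/s, Re = 8.03×10^5, ε/D = 0.00391, f = 0.02844, h_2 = f(L/D)V²/2g = 30.64 m
Series → Q common, losses add: H = Σh = 46.02 m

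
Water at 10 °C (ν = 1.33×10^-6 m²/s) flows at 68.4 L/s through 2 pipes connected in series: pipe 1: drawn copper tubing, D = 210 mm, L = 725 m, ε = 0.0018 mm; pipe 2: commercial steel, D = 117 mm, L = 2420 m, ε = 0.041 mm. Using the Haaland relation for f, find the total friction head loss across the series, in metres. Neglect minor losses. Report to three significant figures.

H ≈ 711 m

Pipe 1: V = 1.975 m/s, Re = 3.12×10^5, ε/D = 8.57×10^-6, f = 0.01431, h_1 = f(L/D)V²/2g = 9.820 m
Pipe 2: V = 6.362 m/s, Re = 5.60×10^5, ε/D = 3.50×10^-4, f = 0.01644, h_2 = f(L/D)V²/2g = 701.6 m
Series → Q common, losses add: H = Σh = 711.5 m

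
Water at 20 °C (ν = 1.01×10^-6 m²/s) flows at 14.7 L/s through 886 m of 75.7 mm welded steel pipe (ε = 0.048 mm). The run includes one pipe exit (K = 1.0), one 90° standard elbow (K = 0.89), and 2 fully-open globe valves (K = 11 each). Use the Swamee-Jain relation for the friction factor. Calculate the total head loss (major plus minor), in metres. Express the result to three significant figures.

H_L ≈ 136 m

V = 4Q/(πD²) = 3.266 m/s; V²/2g = 0.5437 m
Re = 2.45×10^5, ε/D = 6.34×10^-4 → f = 0.01931 (Swamee-Jain)
Major: h_f = f(L/D)·V²/2g = 0.01931·11704·0.5437 = 122.9 m
Minor: ΣK = 23.9; h_m = ΣK·V²/2g = 12.99 m
Total H_L = 122.9 + 12.99 = 135.9 m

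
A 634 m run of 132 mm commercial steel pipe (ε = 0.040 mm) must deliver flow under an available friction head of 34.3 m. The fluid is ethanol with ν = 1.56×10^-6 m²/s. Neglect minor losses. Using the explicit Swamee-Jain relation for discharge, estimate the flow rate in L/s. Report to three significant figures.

Q ≈ 38.9 L/s

Swamee-Jain (Type II): Q = -0.965·√(gD⁵h_f/L)·ln[ε/(3.7D) + √(3.17ν²L/(gD³h_f))]
√(gD⁵h_f/L) = √(9.81·0.132⁵·34.3/634) = 0.004612
ε/(3.7D) = 8.19×10^-5; √(3.17ν²L/(gD³h_f)) = 7.95×10^-5
Q = -0.965·0.004612·ln(1.614×10^-4) = 0.03886 m³/s
Check: V = 2.84 m/s, Re = 2.40×10^5, f = 0.01746, h_f = 34.5 m ≈ 34.3 m ✓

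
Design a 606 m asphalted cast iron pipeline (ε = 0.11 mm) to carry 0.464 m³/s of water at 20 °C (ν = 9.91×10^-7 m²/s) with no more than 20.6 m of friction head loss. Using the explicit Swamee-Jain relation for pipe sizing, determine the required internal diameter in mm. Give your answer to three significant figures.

Swamee-Jain (Type III): D = 0.66·[ε^1.25·(LQ²/(gh_f))^4.75 + ν·Q^9.4·(L/(gh_f))^5.2]^0.04
LQ²/(gh_f) = 0.6456; L/(gh_f) = 2.999
Term 1 = ε^1.25·(…)^4.75 = 1.41×10^-6; Term 2 = ν·Q^9.4·(…)^5.2 = 2.19×10^-7
D = 0.66·(1.41×10^-6 + 2.19×10^-7)^0.04 = 0.3873 m = 387 mm
Check: V = 3.94 m/s, Re = 1.54×10^6, f = 0.01536, h_f = 19.0 m ≈ 20.6 m ✓

D ≈ 387 mm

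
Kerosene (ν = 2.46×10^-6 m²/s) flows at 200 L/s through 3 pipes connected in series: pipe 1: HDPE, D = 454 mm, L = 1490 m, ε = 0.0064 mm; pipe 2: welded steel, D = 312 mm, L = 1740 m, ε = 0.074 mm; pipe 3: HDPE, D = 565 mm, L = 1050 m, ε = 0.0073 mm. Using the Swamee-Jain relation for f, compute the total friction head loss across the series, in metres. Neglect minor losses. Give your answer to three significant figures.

Pipe 1: V = 1.235 m/s, Re = 2.28×10^5, ε/D = 1.41×10^-5, f = 0.01528, h_1 = f(L/D)V²/2g = 3.902 m
Pipe 2: V = 2.616 m/s, Re = 3.32×10^5, ε/D = 2.37×10^-4, f = 0.01643, h_2 = f(L/D)V²/2g = 31.97 m
Pipe 3: V = 0.7977 m/s, Re = 1.83×10^5, ε/D = 1.29×10^-5, f = 0.01591, h_3 = f(L/D)V²/2g = 0.9592 m
Series → Q common, losses add: H = Σh = 36.83 m

H ≈ 36.8 m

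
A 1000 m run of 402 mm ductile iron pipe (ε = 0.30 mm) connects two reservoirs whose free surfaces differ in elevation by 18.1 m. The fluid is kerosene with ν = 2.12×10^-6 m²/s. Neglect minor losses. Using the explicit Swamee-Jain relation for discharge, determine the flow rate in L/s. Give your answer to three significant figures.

Q ≈ 348 L/s

Swamee-Jain (Type II): Q = -0.965·√(gD⁵h_f/L)·ln[ε/(3.7D) + √(3.17ν²L/(gD³h_f))]
√(gD⁵h_f/L) = √(9.81·0.402⁵·18.1/1000) = 0.04318
ε/(3.7D) = 2.02×10^-4; √(3.17ν²L/(gD³h_f)) = 3.51×10^-5
Q = -0.965·0.04318·ln(2.368×10^-4) = 0.3478 m³/s
Check: V = 2.74 m/s, Re = 5.20×10^5, f = 0.01913, h_f = 18.2 m ≈ 18.1 m ✓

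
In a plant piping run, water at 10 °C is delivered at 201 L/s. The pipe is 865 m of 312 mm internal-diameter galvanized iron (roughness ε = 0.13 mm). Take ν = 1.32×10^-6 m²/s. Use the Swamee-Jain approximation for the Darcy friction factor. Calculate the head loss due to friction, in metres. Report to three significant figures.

h_f ≈ 16.6 m

V = 4Q/(πD²) = 4·0.201/(π·0.312²) = 2.629 m/s
Re = VD/ν = 2.629·0.312/1.32×10^-6 = 6.21×10^5 → turbulent
ε/D = 0.13/312 = 4.17×10^-4
Swamee-Jain: f = 0.01704
h_f = f(L/D)V²/(2g) = 0.01704·(865/0.312)·2.629²/(2·9.81) = 16.64 m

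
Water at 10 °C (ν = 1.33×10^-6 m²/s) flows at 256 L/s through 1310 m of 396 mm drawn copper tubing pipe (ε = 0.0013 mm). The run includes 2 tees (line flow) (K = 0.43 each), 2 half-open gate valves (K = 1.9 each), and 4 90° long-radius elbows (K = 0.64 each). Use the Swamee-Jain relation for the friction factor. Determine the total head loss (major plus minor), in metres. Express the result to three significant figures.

H_L ≈ 10.8 m

V = 4Q/(πD²) = 2.079 m/s; V²/2g = 0.2202 m
Re = 6.19×10^5, ε/D = 3.28×10^-6 → f = 0.01267 (Swamee-Jain)
Major: h_f = f(L/D)·V²/2g = 0.01267·3308·0.2202 = 9.227 m
Minor: ΣK = 7.22; h_m = ΣK·V²/2g = 1.590 m
Total H_L = 9.227 + 1.590 = 10.82 m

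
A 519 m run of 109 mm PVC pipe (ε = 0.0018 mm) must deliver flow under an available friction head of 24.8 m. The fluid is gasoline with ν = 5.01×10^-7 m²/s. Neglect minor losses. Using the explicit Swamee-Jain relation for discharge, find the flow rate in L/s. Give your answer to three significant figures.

Swamee-Jain (Type II): Q = -0.965·√(gD⁵h_f/L)·ln[ε/(3.7D) + √(3.17ν²L/(gD³h_f))]
√(gD⁵h_f/L) = √(9.81·0.109⁵·24.8/519) = 0.002686
ε/(3.7D) = 4.46×10^-6; √(3.17ν²L/(gD³h_f)) = 3.62×10^-5
Q = -0.965·0.002686·ln(4.067×10^-5) = 0.02620 m³/s
Check: V = 2.81 m/s, Re = 6.11×10^5, f = 0.01293, h_f = 24.7 m ≈ 24.8 m ✓

Q ≈ 26.2 L/s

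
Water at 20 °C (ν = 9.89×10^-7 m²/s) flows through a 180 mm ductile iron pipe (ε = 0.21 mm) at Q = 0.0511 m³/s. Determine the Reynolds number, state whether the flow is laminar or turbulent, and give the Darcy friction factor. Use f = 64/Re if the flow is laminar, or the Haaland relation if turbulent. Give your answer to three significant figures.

Re ≈ 3.65×10^5; turbulent; f ≈ 0.0211

V = 4Q/(πD²) = 2.008 m/s
Re = VD/ν = 2.008·0.180/9.89×10^-7 = 3.65×10^5
Re > 4000 → turbulent; ε/D = 0.00117
Haaland: f = 0.02107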